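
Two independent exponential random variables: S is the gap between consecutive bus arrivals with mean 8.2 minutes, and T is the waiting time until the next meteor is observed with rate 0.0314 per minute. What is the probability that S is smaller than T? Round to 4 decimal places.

λ_1 = 1/8.2 = 0.121951, λ_2 = 0.0314.
For independent exponentials, P(S < T) = λ_1/(λ_1+λ_2) = 0.121951/0.153351 ≈ 0.7952.

0.7952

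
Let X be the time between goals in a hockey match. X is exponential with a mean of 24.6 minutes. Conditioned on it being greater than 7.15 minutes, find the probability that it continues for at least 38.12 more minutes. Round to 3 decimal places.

0.212

The rate is λ = 1/24.6 = 0.0406504 per minute.
P(X > s+t | X > s) = e^(−λ(s+t))/e^(−λs) = e^(−λt), independent of s = 7.15.
P(X > 38.12) = e^(−1.5496) ≈ 0.212.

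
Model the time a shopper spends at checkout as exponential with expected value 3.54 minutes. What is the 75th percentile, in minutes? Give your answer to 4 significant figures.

4.907

The rate is λ = 1/3.54 = 0.282486 per minute.
Set 1 − e^(−λt) = 0.75, so t = −ln(0.25)/λ = 1.3863/0.282486 ≈ 4.90748 minutes.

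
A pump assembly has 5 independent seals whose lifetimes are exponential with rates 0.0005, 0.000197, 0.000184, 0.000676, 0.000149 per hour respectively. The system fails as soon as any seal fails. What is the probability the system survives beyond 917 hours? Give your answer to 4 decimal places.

0.2092

The time to first failure is exponential with rate Σλ = 0.0005 + 0.000197 + 0.000184 + 0.000676 + 0.000149 = 0.001706.
P(min > 917) = e^(−0.001706·917) = e^(−1.5644) ≈ 0.2092.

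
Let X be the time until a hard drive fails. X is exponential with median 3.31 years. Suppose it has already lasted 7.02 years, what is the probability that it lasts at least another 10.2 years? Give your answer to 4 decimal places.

0.1181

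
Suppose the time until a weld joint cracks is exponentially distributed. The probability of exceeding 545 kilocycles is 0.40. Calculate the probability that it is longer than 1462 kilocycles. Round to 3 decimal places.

0.086

e^(−λ·545) = 0.40 ⇒ λ = −ln(0.40)/545 = 0.00168127.
P(X > 1462) = e^(−0.00168127·1462) = e^(−2.458) ≈ 0.086.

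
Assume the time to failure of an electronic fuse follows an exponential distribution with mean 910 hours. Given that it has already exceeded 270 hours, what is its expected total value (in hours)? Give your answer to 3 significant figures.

The rate is λ = 1/910 = 0.0010989 per hour.
By memorylessness, E[X | X > 270] = 270 + 1/λ = 270 + 910 = 1180 hours.

1180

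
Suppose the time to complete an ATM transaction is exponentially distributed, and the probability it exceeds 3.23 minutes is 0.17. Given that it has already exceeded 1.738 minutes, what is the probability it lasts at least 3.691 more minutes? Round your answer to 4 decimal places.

From e^(−λ·3.23) = 0.17, λ = −ln(0.17)/3.23 = 0.548593.
Memoryless: P(X > 1.738+3.691 | X > 1.738) = P(X > 3.691) = e^(−0.548593·3.691) ≈ 0.1320.

0.1320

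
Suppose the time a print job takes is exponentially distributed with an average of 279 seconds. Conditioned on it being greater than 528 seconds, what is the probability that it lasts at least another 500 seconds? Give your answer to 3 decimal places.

0.167

The rate is λ = 1/279 = 0.00358423 per second.
By the memoryless property, P(X > 528+500 | X > 528) = P(X > 500).
P(X > 500) = e^(−1.7921) ≈ 0.167.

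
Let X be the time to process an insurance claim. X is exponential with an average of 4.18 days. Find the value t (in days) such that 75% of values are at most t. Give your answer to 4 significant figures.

5.795

The rate is λ = 1/4.18 = 0.239234 per day.
Set 1 − e^(−λt) = 0.75, so t = −ln(0.25)/λ = 1.3863/0.239234 ≈ 5.79471 days.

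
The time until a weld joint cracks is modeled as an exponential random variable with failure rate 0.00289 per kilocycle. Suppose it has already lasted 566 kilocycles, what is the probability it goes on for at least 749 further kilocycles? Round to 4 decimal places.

0.1148

P(X > s+t | X > s) = e^(−λ(s+t))/e^(−λs) = e^(−λt), independent of s = 566.
P(X > 749) = e^(−2.1646) ≈ 0.1148.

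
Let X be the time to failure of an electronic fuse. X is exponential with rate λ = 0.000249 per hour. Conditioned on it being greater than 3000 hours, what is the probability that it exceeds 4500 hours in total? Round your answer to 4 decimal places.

By the memoryless property, P(X > 3000+1500 | X > 3000) = P(X > 1500).
P(X > 1500) = e^(−0.3735) ≈ 0.6883.

0.6883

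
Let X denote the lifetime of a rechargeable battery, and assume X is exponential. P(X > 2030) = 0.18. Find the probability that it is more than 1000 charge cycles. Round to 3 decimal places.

0.430

e^(−λ·2030) = 0.18 ⇒ λ = −ln(0.18)/2030 = 0.000844728.
P(X > 1000) = e^(−0.000844728·1000) = e^(−0.84473) ≈ 0.430.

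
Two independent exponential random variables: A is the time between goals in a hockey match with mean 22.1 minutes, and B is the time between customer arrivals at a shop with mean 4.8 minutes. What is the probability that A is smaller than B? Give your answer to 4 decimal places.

0.1784

λ_1 = 1/22.1 = 0.0452489, λ_2 = 1/4.8 = 0.208333.
For independent exponentials, P(A < B) = λ_1/(λ_1+λ_2) = 0.0452489/0.253582 ≈ 0.1784.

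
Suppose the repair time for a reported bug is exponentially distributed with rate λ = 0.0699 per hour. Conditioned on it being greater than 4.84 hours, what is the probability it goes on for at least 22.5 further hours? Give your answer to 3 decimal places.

0.207

P(X > s+t | X > s) = e^(−λ(s+t))/e^(−λs) = e^(−λt), independent of s = 4.84.
P(X > 22.5) = e^(−1.5728) ≈ 0.207.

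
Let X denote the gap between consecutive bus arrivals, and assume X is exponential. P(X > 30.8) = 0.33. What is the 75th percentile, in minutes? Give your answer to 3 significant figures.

38.5

e^(−λ·30.8) = 0.33 ⇒ λ = −ln(0.33)/30.8 = 0.0359955.
75th percentile: 1 − e^(−λt) = 0.75, t = −ln(0.25)/λ = 38.5129 minutes.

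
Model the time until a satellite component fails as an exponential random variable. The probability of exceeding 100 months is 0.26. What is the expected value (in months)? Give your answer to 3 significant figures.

74.2

e^(−λ·100) = 0.26 ⇒ λ = −ln(0.26)/100 = 0.0134707.
Mean = 1/λ = 74.235 months.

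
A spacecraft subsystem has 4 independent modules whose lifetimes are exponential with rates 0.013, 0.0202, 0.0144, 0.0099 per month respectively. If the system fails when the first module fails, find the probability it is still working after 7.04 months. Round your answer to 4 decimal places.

0.6671

The time to first failure is exponential with rate Σλ = 0.013 + 0.0202 + 0.0144 + 0.0099 = 0.0575.
P(min > 7.04) = e^(−0.0575·7.04) = e^(−0.4048) ≈ 0.6671.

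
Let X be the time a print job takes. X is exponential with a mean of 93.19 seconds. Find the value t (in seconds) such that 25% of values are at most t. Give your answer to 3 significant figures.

The rate is λ = 1/93.19 = 0.0107308 per second.
Set 1 − e^(−λt) = 0.25, so t = −ln(0.75)/λ = 0.28768/0.0107308 ≈ 26.8091 seconds.

26.8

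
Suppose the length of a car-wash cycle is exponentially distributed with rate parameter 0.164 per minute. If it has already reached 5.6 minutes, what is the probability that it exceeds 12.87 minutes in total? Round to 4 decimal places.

0.3035

P(X > s+t | X > s) = e^(−λ(s+t))/e^(−λs) = e^(−λt), independent of s = 5.6.
P(X > 7.27) = e^(−1.1923) ≈ 0.3035.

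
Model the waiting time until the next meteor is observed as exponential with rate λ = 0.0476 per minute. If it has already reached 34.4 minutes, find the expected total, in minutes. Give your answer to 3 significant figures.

55.4

By memorylessness, E[X | X > 34.4] = 34.4 + 1/λ = 34.4 + 21.0084 = 55.4084 minutes.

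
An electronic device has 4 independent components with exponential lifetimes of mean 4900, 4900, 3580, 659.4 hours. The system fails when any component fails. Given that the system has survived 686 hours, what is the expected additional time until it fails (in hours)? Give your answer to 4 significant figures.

453.7

First-failure rate Σλ = 1/4900 + 1/4900 + 1/3580 + 1/659.4 = 0.00220402.
By memorylessness the expected residual is 1/Σλ = 453.716 hours, regardless of the 686 already elapsed.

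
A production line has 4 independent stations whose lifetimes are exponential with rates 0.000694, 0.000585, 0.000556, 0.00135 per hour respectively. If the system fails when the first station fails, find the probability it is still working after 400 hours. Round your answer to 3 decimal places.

The time to first failure is exponential with rate Σλ = 0.000694 + 0.000585 + 0.000556 + 0.00135 = 0.003185.
P(min > 400) = e^(−0.003185·400) = e^(−1.274) ≈ 0.280.

0.280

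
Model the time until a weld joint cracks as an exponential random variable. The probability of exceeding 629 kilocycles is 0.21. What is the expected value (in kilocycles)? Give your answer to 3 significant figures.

e^(−λ·629) = 0.21 ⇒ λ = −ln(0.21)/629 = 0.00248116.
Mean = 1/λ = 403.038 kilocycles.

403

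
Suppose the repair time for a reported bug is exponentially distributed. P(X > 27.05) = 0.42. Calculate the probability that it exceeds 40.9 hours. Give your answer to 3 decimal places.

e^(−λ·27.05) = 0.42 ⇒ λ = −ln(0.42)/27.05 = 0.0320703.
P(X > 40.9) = e^(−0.0320703·40.9) = e^(−1.3117) ≈ 0.269.

0.269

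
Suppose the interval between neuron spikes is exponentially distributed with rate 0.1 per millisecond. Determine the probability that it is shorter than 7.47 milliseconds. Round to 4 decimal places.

P(X ≤ 7.47) = 1 − e^(−λ·7.47) = 1 − e^(−0.747) ≈ 0.5262.

0.5262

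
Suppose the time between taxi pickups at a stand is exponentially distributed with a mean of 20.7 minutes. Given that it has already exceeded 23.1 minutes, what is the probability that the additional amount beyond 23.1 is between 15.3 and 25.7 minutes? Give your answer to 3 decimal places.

0.189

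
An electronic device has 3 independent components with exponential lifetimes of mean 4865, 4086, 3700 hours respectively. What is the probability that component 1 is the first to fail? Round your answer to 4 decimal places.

Rates: λ_i = 1/mean_i → 0.00020555, 0.000244738, 0.00027027; Σλ = 0.000720558.
P(component 1 first) = λ_1/Σλ = 0.00020555/0.000720558 ≈ 0.2853.

0.2853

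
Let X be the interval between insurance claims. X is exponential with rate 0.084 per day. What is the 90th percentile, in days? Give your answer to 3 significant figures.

27.4

Set 1 − e^(−λt) = 0.9, so t = −ln(0.1)/λ = 2.3026/0.084 ≈ 27.4117 days.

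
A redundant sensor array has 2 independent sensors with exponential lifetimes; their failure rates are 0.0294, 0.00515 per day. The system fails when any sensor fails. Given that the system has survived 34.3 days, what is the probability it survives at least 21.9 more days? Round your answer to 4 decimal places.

Time to first failure ~ Exp(Σλ) with Σλ = 0.03455.
By memorylessness, P(T > 34.3+21.9 | T > 34.3) = P(T > 21.9) = e^(−0.03455·21.9) ≈ 0.4692.

0.4692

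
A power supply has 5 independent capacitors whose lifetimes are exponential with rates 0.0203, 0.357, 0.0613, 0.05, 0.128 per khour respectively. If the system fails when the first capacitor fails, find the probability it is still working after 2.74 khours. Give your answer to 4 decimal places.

The time to first failure is exponential with rate Σλ = 0.0203 + 0.357 + 0.0613 + 0.05 + 0.128 = 0.6166.
P(min > 2.74) = e^(−0.6166·2.74) = e^(−1.6895) ≈ 0.1846.

0.1846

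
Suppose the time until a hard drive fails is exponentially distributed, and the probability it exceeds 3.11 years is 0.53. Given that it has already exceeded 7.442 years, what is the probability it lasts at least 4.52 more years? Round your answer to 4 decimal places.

From e^(−λ·3.11) = 0.53, λ = −ln(0.53)/3.11 = 0.204141.
Memoryless: P(X > 7.442+4.52 | X > 7.442) = P(X > 4.52) = e^(−0.204141·4.52) ≈ 0.3974.

0.3974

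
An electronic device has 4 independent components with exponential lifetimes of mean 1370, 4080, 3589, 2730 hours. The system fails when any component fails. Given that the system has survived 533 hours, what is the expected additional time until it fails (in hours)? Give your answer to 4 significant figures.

First-failure rate Σλ = 1/1370 + 1/4080 + 1/3589 + 1/2730 = 0.00161995.
By memorylessness the expected residual is 1/Σλ = 617.301 hours, regardless of the 533 already elapsed.

617.3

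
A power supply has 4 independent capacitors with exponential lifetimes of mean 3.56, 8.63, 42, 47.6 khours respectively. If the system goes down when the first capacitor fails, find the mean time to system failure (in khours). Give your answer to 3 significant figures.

The first failure time is exponential with rate Σλ_i = 1/3.56 + 1/8.63 + 1/42 + 1/47.6 = 0.441592 per khour.
E[min] = 1/Σλ = 1/0.441592 = 2.26454 khours.

2.26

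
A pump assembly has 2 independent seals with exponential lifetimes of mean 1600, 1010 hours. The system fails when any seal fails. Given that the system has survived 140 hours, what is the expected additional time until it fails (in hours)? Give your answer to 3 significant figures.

First-failure rate Σλ = 1/1600 + 1/1010 = 0.0016151.
By memorylessness the expected residual is 1/Σλ = 619.157 hours, regardless of the 140 already elapsed.

619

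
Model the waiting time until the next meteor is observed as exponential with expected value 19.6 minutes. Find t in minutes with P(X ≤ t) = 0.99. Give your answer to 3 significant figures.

The rate is λ = 1/19.6 = 0.0510204 per minute.
Set 1 − e^(−λt) = 0.99, so t = −ln(0.01)/λ = 4.6052/0.0510204 ≈ 90.2613 minutes.

90.3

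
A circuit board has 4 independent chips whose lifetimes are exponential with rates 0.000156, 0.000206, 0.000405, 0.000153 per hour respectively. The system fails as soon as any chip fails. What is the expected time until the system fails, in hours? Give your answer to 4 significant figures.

The time to first failure is exponential with rate Σλ = 0.000156 + 0.000206 + 0.000405 + 0.000153 = 0.00092.
E[min] = 1/Σλ = 1/0.00092 = 1086.96 hours.

1087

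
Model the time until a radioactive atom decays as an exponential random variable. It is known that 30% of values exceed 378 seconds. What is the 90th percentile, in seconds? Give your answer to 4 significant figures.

e^(−λ·378) = 0.30 ⇒ λ = −ln(0.30)/378 = 0.00318511.
90th percentile: 1 − e^(−λt) = 0.9, t = −ln(0.1)/λ = 722.921 seconds.

722.9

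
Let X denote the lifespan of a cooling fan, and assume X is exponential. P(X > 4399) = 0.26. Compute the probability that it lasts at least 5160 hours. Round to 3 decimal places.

0.206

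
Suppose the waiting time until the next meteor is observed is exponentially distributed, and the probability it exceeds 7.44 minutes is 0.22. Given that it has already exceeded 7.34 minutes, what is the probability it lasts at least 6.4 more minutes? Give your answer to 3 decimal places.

0.272

From e^(−λ·7.44) = 0.22, λ = −ln(0.22)/7.44 = 0.203512.
Memoryless: P(X > 7.34+6.4 | X > 7.34) = P(X > 6.4) = e^(−0.203512·6.4) ≈ 0.272.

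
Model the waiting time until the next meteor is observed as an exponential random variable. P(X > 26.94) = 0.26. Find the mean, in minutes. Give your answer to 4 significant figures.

20.00

e^(−λ·26.94) = 0.26 ⇒ λ = −ln(0.26)/26.94 = 0.0500027.
Mean = 1/λ = 19.9989 minutes.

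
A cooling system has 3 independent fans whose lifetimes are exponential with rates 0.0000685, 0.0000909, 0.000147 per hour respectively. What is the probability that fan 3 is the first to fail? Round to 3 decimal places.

The time to first failure is exponential with rate Σλ = 0.0000685 + 0.0000909 + 0.000147 = 0.0003064.
P(fan 3 first) = λ_3/Σλ = 0.000147/0.0003064 ≈ 0.480.

0.480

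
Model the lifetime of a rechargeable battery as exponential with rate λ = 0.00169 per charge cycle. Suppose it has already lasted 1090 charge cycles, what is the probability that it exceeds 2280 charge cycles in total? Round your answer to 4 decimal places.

P(X > s+t | X > s) = e^(−λ(s+t))/e^(−λs) = e^(−λt), independent of s = 1090.
P(X > 1190) = e^(−2.0111) ≈ 0.1338.

0.1338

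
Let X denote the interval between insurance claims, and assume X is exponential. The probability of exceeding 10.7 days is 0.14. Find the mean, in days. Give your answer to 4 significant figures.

e^(−λ·10.7) = 0.14 ⇒ λ = −ln(0.14)/10.7 = 0.183749.
Mean = 1/λ = 5.44221 days.

5.442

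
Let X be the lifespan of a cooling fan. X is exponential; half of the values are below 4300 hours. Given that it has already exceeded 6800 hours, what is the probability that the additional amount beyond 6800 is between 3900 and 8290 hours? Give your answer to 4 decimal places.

0.2705

For an exponential, median = ln(2)/λ, so λ = ln 2 / 4300 = 0.000161197 per hour.
Memoryless: the residual past 6800 is again Exp(λ).
P(3900 < residual < 8290) = e^(−λ·3900) − e^(−λ·8290) = 0.53330 − 0.26281 ≈ 0.2705.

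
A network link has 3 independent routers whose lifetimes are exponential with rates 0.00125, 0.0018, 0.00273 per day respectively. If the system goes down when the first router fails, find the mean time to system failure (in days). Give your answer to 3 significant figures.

The time to first failure is exponential with rate Σλ = 0.00125 + 0.0018 + 0.00273 = 0.00578.
E[min] = 1/Σλ = 1/0.00578 = 173.01 days.

173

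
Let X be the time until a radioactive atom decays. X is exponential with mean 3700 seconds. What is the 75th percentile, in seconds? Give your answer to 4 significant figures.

5129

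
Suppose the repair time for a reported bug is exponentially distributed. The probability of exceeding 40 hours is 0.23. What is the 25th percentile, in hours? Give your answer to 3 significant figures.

e^(−λ·40) = 0.23 ⇒ λ = −ln(0.23)/40 = 0.0367419.
25th percentile: 1 − e^(−λt) = 0.25, t = −ln(0.75)/λ = 7.82981 hours.

7.83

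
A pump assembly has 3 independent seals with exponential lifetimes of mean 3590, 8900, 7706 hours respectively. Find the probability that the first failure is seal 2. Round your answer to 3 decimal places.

Rates: λ_i = 1/mean_i → 0.000278552, 0.00011236, 0.000129769; Σλ = 0.00052068.
P(seal 2 first) = λ_2/Σλ = 0.00011236/0.00052068 ≈ 0.216.

0.216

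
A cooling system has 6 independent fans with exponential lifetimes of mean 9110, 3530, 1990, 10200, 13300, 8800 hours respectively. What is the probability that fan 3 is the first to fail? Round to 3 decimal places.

0.425

Rates: λ_i = 1/mean_i → 0.000109769, 0.000283286, 0.000502513, 0.0000980392, 0.000075188, 0.000113636; Σλ = 0.00118243.
P(fan 3 first) = λ_3/Σλ = 0.000502513/0.00118243 ≈ 0.425.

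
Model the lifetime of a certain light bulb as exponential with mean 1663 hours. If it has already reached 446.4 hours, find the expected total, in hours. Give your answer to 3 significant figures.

The rate is λ = 1/1663 = 0.000601323 per hour.
By memorylessness, E[X | X > 446.4] = 446.4 + 1/λ = 446.4 + 1663 = 2109.4 hours.

2110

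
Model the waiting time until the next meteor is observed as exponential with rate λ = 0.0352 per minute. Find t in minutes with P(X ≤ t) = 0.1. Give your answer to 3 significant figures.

Set 1 − e^(−λt) = 0.1, so t = −ln(0.9)/λ = 0.10536/0.0352 ≈ 2.9932 minutes.

2.99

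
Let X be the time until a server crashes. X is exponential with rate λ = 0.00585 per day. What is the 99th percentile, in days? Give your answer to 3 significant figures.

787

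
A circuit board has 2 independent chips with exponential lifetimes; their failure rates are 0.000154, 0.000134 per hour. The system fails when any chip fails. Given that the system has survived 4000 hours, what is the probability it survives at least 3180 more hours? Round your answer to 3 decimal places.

0.400

Time to first failure ~ Exp(Σλ) with Σλ = 0.000288.
By memorylessness, P(T > 4000+3180 | T > 4000) = P(T > 3180) = e^(−0.000288·3180) ≈ 0.400.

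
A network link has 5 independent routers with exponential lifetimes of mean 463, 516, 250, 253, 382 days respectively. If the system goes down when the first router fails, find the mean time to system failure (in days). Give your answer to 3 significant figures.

The first failure time is exponential with rate Σλ_i = 1/463 + 1/516 + 1/250 + 1/253 + 1/382 = 0.0146682 per day.
E[min] = 1/Σλ = 1/0.0146682 = 68.1748 days.

68.2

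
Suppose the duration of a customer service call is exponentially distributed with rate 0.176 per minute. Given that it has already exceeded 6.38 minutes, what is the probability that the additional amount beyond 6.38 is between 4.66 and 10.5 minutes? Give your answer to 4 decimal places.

Memoryless: the residual past 6.38 is again Exp(λ).
P(4.66 < residual < 10.5) = e^(−λ·4.66) − e^(−λ·10.5) = 0.44036 − 0.15755 ≈ 0.2828.

0.2828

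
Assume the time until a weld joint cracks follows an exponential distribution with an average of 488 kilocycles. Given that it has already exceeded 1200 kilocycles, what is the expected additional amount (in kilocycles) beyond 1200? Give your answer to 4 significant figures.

The rate is λ = 1/488 = 0.00204918 per kilocycle.
By memorylessness, the remaining amount past any threshold is again Exp(λ) with mean 1/λ = 488 kilocycles.

488.0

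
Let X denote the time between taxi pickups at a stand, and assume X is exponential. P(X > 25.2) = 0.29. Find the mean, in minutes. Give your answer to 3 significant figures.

20.4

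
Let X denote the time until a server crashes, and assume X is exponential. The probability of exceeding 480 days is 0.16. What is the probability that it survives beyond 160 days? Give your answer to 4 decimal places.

e^(−λ·480) = 0.16 ⇒ λ = −ln(0.16)/480 = 0.00381788.
P(X > 160) = e^(−0.00381788·160) = e^(−0.61086) ≈ 0.5429.

0.5429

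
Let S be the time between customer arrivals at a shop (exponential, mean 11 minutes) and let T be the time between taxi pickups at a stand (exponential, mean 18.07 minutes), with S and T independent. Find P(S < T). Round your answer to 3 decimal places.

λ_1 = 1/11 = 0.0909091, λ_2 = 1/18.07 = 0.0553403.
For independent exponentials, P(S < T) = λ_1/(λ_1+λ_2) = 0.0909091/0.146249 ≈ 0.622.

0.622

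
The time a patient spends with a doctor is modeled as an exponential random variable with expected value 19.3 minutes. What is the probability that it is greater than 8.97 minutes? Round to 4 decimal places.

The rate is λ = 1/19.3 = 0.0518135 per minute.
P(X > 8.97) = e^(−λ·8.97) = e^(−0.46477) ≈ 0.6283.

0.6283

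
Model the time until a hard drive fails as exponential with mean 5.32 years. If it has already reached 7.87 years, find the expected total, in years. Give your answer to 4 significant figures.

13.19

The rate is λ = 1/5.32 = 0.18797 per year.
By memorylessness, E[X | X > 7.87] = 7.87 + 1/λ = 7.87 + 5.32 = 13.19 years.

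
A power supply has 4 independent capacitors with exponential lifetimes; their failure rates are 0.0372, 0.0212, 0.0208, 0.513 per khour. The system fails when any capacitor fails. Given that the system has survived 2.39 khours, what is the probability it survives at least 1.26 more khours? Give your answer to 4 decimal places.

Time to first failure ~ Exp(Σλ) with Σλ = 0.5922.
By memorylessness, P(T > 2.39+1.26 | T > 2.39) = P(T > 1.26) = e^(−0.5922·1.26) ≈ 0.4742.

0.4742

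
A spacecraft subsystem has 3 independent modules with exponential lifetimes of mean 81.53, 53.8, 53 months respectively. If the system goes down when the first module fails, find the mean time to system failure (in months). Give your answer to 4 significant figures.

20.11

The first failure time is exponential with rate Σλ_i = 1/81.53 + 1/53.8 + 1/53 = 0.0497207 per month.
E[min] = 1/Σλ = 1/0.0497207 = 20.1123 months.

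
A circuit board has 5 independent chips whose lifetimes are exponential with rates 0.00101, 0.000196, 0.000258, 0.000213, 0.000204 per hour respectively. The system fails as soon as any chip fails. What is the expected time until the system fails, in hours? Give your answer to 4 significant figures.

The time to first failure is exponential with rate Σλ = 0.00101 + 0.000196 + 0.000258 + 0.000213 + 0.000204 = 0.001881.
E[min] = 1/Σλ = 1/0.001881 = 531.632 hours.

531.6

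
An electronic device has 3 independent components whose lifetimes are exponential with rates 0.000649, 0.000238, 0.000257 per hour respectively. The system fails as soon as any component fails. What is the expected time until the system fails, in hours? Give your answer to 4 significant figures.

874.1

The time to first failure is exponential with rate Σλ = 0.000649 + 0.000238 + 0.000257 = 0.001144.
E[min] = 1/Σλ = 1/0.001144 = 874.126 hours.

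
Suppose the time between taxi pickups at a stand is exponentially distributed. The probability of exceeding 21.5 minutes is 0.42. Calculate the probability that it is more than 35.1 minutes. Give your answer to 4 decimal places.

e^(−λ·21.5) = 0.42 ⇒ λ = −ln(0.42)/21.5 = 0.0403489.
P(X > 35.1) = e^(−0.0403489·35.1) = e^(−1.4162) ≈ 0.2426.

0.2426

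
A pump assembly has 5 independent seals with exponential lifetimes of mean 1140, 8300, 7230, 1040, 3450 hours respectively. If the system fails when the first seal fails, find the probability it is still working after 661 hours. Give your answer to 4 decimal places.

The first failure time is exponential with rate Σλ_i = 1/1140 + 1/8300 + 1/7230 + 1/1040 + 1/3450 = 0.00238738 per hour.
P(min > 661) = e^(−0.00238738·661) = e^(−1.5781) ≈ 0.2064.

0.2064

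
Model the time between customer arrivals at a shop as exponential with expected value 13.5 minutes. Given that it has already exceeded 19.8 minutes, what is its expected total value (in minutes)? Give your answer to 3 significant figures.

33.3

The rate is λ = 1/13.5 = 0.0740741 per minute.
By memorylessness, E[X | X > 19.8] = 19.8 + 1/λ = 19.8 + 13.5 = 33.3 minutes.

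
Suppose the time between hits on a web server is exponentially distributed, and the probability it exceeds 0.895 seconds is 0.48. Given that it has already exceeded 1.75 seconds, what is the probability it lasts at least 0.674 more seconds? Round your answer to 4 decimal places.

From e^(−λ·0.895) = 0.48, λ = −ln(0.48)/0.895 = 0.820077.
Memoryless: P(X > 1.75+0.674 | X > 1.75) = P(X > 0.674) = e^(−0.820077·0.674) ≈ 0.5754.

0.5754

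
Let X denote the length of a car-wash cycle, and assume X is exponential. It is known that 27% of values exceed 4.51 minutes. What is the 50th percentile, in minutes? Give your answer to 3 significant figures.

e^(−λ·4.51) = 0.27 ⇒ λ = −ln(0.27)/4.51 = 0.290318.
50th percentile: 1 − e^(−λt) = 0.5, t = −ln(0.5)/λ = 2.38755 minutes.

2.39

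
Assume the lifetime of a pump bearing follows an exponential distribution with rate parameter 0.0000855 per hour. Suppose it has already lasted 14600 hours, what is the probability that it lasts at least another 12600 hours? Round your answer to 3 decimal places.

0.341

P(X > s+t | X > s) = e^(−λ(s+t))/e^(−λs) = e^(−λt), independent of s = 14600.
P(X > 12600) = e^(−1.0773) ≈ 0.341.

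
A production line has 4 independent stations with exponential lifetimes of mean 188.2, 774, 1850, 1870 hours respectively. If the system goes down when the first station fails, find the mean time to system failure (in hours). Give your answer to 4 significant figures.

The first failure time is exponential with rate Σλ_i = 1/188.2 + 1/774 + 1/1850 + 1/1870 = 0.00768079 per hour.
E[min] = 1/Σλ = 1/0.00768079 = 130.195 hours.

130.2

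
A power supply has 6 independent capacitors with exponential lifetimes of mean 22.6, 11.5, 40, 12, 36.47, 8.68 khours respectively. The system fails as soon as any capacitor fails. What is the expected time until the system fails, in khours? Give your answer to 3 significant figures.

2.62

The first failure time is exponential with rate Σλ_i = 1/22.6 + 1/11.5 + 1/40 + 1/12 + 1/36.47 + 1/8.68 = 0.382165 per khour.
E[min] = 1/Σλ = 1/0.382165 = 2.61667 khours.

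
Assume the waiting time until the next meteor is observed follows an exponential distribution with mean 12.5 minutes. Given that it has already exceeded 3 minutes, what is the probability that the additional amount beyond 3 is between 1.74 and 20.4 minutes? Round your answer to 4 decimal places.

0.6745

The rate is λ = 1/12.5 = 0.08 per minute.
Memoryless: the residual past 3 is again Exp(λ).
P(1.74 < residual < 20.4) = e^(−λ·1.74) − e^(−λ·20.4) = 0.87005 − 0.19554 ≈ 0.6745.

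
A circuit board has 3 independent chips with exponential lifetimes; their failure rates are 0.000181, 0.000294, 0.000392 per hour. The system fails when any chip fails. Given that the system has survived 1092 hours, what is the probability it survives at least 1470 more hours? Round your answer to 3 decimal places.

Time to first failure ~ Exp(Σλ) with Σλ = 0.000867.
By memorylessness, P(T > 1092+1470 | T > 1092) = P(T > 1470) = e^(−0.000867·1470) ≈ 0.280.

0.280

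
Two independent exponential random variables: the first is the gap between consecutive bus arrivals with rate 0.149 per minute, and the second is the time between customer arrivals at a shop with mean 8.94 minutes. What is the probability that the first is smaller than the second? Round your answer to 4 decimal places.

0.5712

λ_1 = 0.149, λ_2 = 1/8.94 = 0.111857.
For independent exponentials, P(the first < the second) = λ_1/(λ_1+λ_2) = 0.149/0.260857 ≈ 0.5712.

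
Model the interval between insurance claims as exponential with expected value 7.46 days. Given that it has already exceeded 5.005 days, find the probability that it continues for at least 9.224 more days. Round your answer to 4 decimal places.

0.2904

The rate is λ = 1/7.46 = 0.134048 per day.
P(X > s+t | X > s) = e^(−λ(s+t))/e^(−λs) = e^(−λt), independent of s = 5.005.
P(X > 9.224) = e^(−1.2365) ≈ 0.2904.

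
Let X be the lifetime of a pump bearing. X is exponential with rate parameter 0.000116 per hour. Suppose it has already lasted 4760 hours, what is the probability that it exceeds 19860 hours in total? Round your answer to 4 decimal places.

P(X > s+t | X > s) = e^(−λ(s+t))/e^(−λs) = e^(−λt), independent of s = 4760.
P(X > 15100) = e^(−1.7516) ≈ 0.1735.

0.1735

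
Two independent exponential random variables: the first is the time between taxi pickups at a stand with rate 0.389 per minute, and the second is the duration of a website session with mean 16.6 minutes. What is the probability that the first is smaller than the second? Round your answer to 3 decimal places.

λ_1 = 0.389, λ_2 = 1/16.6 = 0.060241.
For independent exponentials, P(the first < the second) = λ_1/(λ_1+λ_2) = 0.389/0.449241 ≈ 0.866.

0.866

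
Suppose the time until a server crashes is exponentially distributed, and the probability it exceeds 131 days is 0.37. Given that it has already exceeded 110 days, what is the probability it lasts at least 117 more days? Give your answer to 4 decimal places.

From e^(−λ·131) = 0.37, λ = −ln(0.37)/131 = 0.00758971.
Memoryless: P(X > 110+117 | X > 110) = P(X > 117) = e^(−0.00758971·117) ≈ 0.4115.

0.4115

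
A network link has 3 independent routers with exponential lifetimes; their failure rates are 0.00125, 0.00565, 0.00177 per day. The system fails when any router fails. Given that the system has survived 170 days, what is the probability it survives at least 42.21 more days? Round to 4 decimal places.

Time to first failure ~ Exp(Σλ) with Σλ = 0.00867.
By memorylessness, P(T > 170+42.21 | T > 170) = P(T > 42.21) = e^(−0.00867·42.21) ≈ 0.6935.

0.6935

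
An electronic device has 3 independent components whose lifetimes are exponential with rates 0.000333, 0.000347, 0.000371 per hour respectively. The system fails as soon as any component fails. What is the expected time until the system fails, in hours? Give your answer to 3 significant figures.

The time to first failure is exponential with rate Σλ = 0.000333 + 0.000347 + 0.000371 = 0.001051.
E[min] = 1/Σλ = 1/0.001051 = 951.475 hours.

951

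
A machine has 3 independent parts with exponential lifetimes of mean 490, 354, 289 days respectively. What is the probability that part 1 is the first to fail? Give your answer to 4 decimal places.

Rates: λ_i = 1/mean_i → 0.00204082, 0.00282486, 0.00346021; Σλ = 0.00832588.
P(part 1 first) = λ_1/Σλ = 0.00204082/0.00832588 ≈ 0.2451.

0.2451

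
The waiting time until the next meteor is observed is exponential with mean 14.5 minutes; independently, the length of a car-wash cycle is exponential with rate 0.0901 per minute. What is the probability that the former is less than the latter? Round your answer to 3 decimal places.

0.434

λ_1 = 1/14.5 = 0.0689655, λ_2 = 0.0901.
For independent exponentials, P(the former < the latter) = λ_1/(λ_1+λ_2) = 0.0689655/0.159066 ≈ 0.434.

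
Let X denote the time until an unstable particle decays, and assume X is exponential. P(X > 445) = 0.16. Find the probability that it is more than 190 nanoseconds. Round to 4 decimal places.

0.4573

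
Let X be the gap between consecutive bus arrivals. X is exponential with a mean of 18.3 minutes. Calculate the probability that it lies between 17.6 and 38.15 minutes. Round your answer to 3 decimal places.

The rate is λ = 1/18.3 = 0.0546448 per minute.
P(17.6 < X < 38.15) = e^(−λ·17.6) − e^(−λ·38.15) = 0.38222 − 0.12434 ≈ 0.258.

0.258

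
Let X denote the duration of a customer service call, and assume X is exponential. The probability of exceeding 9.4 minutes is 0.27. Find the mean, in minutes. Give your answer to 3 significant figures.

e^(−λ·9.4) = 0.27 ⇒ λ = −ln(0.27)/9.4 = 0.139291.
Mean = 1/λ = 7.17923 minutes.

7.18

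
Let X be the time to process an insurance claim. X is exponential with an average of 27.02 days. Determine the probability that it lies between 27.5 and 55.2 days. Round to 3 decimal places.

The rate is λ = 1/27.02 = 0.0370096 per day.
P(27.5 < X < 55.2) = e^(−λ·27.5) − e^(−λ·55.2) = 0.36140 − 0.12965 ≈ 0.232.

0.232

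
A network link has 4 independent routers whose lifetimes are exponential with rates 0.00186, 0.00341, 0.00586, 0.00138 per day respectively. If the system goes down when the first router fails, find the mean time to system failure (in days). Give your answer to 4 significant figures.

79.94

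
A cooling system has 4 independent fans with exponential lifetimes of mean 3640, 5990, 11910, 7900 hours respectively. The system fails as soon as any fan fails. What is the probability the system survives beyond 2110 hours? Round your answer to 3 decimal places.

0.253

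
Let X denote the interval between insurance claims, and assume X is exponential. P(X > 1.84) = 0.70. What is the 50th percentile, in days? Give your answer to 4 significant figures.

3.576

e^(−λ·1.84) = 0.70 ⇒ λ = −ln(0.70)/1.84 = 0.193845.
50th percentile: 1 − e^(−λt) = 0.5, t = −ln(0.5)/λ = 3.57578 days.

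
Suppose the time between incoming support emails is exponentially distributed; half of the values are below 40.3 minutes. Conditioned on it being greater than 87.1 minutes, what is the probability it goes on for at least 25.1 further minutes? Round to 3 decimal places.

For an exponential, median = ln(2)/λ, so λ = ln 2 / 40.3 = 0.0171997 per minute.
The exponential is memoryless, so the remaining time is again Exp(λ): the condition X > 87.1 is irrelevant.
P(X > 25.1) = e^(−0.43171) ≈ 0.649.

0.649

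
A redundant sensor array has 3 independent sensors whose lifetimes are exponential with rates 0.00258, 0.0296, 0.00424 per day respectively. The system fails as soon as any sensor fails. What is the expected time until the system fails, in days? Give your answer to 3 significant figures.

The time to first failure is exponential with rate Σλ = 0.00258 + 0.0296 + 0.00424 = 0.03642.
E[min] = 1/Σλ = 1/0.03642 = 27.4574 days.

27.5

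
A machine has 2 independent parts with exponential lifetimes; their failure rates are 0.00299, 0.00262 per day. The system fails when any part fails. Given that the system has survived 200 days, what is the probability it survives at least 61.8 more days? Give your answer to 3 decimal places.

Time to first failure ~ Exp(Σλ) with Σλ = 0.00561.
By memorylessness, P(T > 200+61.8 | T > 200) = P(T > 61.8) = e^(−0.00561·61.8) ≈ 0.707.

0.707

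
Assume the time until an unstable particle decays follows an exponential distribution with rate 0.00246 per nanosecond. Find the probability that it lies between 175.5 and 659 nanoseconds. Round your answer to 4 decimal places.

P(175.5 < X < 659) = e^(−λ·175.5) − e^(−λ·659) = 0.64938 − 0.19767 ≈ 0.4517.

0.4517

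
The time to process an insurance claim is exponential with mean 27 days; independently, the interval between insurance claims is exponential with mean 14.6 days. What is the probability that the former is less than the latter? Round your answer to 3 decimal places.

0.351

λ_1 = 1/27 = 0.037037, λ_2 = 1/14.6 = 0.0684932.
For independent exponentials, P(the former < the latter) = λ_1/(λ_1+λ_2) = 0.037037/0.10553 ≈ 0.351.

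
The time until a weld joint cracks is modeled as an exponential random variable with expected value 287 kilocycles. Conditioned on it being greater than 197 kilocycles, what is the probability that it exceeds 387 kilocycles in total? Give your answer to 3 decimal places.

The rate is λ = 1/287 = 0.00348432 per kilocycle.
P(X > s+t | X > s) = e^(−λ(s+t))/e^(−λs) = e^(−λt), independent of s = 197.
P(X > 190) = e^(−0.66202) ≈ 0.516.

0.516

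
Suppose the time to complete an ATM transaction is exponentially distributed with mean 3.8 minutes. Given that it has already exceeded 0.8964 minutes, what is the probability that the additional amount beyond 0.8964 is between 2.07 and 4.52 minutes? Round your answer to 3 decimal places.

The rate is λ = 1/3.8 = 0.263158 per minute.
Memoryless: the residual past 0.8964 is again Exp(λ).
P(2.07 < residual < 4.52) = e^(−λ·2.07) − e^(−λ·4.52) = 0.57999 − 0.30438 ≈ 0.276.

0.276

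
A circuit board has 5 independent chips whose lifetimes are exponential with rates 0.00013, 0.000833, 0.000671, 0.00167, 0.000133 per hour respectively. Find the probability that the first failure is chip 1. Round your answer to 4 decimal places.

0.0378

The time to first failure is exponential with rate Σλ = 0.00013 + 0.000833 + 0.000671 + 0.00167 + 0.000133 = 0.003437.
P(chip 1 first) = λ_1/Σλ = 0.00013/0.003437 ≈ 0.0378.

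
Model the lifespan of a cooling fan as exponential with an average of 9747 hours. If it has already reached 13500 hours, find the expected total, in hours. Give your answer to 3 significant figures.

23200

The rate is λ = 1/9747 = 0.000102596 per hour.
By memorylessness, E[X | X > 13500] = 13500 + 1/λ = 13500 + 9747 = 23247 hours.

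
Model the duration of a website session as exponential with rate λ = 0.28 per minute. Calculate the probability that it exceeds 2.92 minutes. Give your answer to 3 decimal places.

P(X > 2.92) = e^(−λ·2.92) = e^(−0.8176) ≈ 0.441.

0.441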